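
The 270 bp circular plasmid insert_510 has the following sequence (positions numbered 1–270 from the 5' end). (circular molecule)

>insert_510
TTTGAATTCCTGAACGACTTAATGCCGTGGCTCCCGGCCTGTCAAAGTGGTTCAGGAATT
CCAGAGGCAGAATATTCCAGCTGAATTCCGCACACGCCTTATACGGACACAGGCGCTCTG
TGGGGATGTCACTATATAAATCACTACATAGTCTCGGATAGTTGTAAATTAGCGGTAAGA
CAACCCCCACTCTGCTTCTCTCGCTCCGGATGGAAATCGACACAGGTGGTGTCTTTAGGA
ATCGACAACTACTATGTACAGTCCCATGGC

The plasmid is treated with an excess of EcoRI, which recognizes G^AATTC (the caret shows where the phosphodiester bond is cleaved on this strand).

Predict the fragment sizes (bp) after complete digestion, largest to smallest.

EcoRI sites (GAATTC) start at positions 4, 56, 83.
EcoRI cuts after the first base of each site, so after positions 4, 56, 83.
Circular molecule, 3 cuts → 3 fragments:
  5–56 → 52 bp
  57–83 → 27 bp
  84–270 then 1–4 → 187 + 4 = 191 bp
Sorted largest to smallest: 191, 52, 27 bp.

191, 52, 27 bp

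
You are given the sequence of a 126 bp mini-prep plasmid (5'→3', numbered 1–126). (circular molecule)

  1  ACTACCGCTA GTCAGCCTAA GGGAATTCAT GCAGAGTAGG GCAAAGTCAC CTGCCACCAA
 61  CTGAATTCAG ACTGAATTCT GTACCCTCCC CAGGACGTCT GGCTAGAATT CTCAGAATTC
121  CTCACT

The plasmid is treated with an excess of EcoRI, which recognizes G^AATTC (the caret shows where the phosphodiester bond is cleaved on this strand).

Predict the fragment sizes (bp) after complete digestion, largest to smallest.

40, 34, 32, 11, 9 bp

EcoRI sites (GAATTC) start at positions 23, 63, 74, 106, 115.
EcoRI cuts after the first base of each site, so after positions 23, 63, 74, 106, 115.
Circular molecule, 5 cuts → 5 fragments:
  24–63 → 40 bp
  64–74 → 11 bp
  75–106 → 32 bp
  107–115 → 9 bp
  116–126 then 1–23 → 11 + 23 = 34 bp
Sorted largest to smallest: 40, 34, 32, 11, 9 bp.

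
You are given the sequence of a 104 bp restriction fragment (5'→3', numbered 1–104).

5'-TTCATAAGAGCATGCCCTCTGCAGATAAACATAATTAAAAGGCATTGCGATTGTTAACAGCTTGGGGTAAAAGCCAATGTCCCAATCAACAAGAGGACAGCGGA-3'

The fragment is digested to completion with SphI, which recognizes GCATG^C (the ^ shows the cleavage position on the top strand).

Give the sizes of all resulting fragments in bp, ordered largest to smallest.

The SphI site (GCATGC) starts at position 10.
SphI cuts after base 5 of each site (before the last base), so after position 14.
Linear molecule, 1 cut → 2 fragments:
  1–14 → 14 bp
  15–104 → 90 bp
Sorted largest to smallest: 90, 14 bp.

90, 14 bp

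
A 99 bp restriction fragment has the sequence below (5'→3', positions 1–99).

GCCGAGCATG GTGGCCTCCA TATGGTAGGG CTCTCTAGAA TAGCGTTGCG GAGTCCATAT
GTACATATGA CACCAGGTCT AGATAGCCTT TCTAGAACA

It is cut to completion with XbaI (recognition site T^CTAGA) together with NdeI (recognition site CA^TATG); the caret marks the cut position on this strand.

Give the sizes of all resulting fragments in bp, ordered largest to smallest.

XbaI sites (TCTAGA) start at positions 34, 78, 91.
XbaI cuts after the first base of each site, so after positions 34, 78, 91.
NdeI sites (CATATG) start at positions 19, 56, 64.
NdeI cuts after base 2 of each site, so after positions 20, 57, 65.
Combined cut positions: 20, 34, 57, 65, 78, 91.
Linear molecule, 6 cuts → 7 fragments:
  1–20 → 20 bp
  21–34 → 14 bp
  35–57 → 23 bp
  58–65 → 8 bp
  66–78 → 13 bp
  79–91 → 13 bp
  92–99 → 8 bp
Sorted largest to smallest: 23, 20, 14, 13, 13, 8, 8 bp.

23, 20, 14, 13, 13, 8, 8 bp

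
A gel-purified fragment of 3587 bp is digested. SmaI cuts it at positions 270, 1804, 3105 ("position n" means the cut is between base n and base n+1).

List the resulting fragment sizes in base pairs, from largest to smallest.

1534, 1301, 482, 270 bp

Linear molecule, 3 cuts → 4 fragments:
  270 − 0 = 270 bp
  1804 − 270 = 1534 bp
  3105 − 1804 = 1301 bp
  3587 − 3105 = 482 bp
Sorted largest to smallest: 1534, 1301, 482, 270 bp.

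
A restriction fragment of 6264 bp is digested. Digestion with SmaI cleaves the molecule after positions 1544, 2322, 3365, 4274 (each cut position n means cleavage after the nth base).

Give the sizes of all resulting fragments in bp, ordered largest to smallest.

1990, 1544, 1043, 909, 778 bp

Linear molecule, 4 cuts → 5 fragments:
  1544 − 0 = 1544 bp
  2322 − 1544 = 778 bp
  3365 − 2322 = 1043 bp
  4274 − 3365 = 909 bp
  6264 − 4274 = 1990 bp
Sorted largest to smallest: 1990, 1544, 1043, 909, 778 bp.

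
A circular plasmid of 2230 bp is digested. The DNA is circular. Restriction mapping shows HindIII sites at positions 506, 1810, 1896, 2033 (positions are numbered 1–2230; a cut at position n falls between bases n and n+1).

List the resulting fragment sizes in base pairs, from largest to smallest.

Circular molecule, 4 cuts → 4 fragments:
  1810 − 506 = 1304 bp
  1896 − 1810 = 86 bp
  2033 − 1896 = 137 bp
  wrap: 2230 − 2033 + 506 = 703 bp
Sorted largest to smallest: 1304, 703, 137, 86 bp.

1304, 703, 137, 86 bp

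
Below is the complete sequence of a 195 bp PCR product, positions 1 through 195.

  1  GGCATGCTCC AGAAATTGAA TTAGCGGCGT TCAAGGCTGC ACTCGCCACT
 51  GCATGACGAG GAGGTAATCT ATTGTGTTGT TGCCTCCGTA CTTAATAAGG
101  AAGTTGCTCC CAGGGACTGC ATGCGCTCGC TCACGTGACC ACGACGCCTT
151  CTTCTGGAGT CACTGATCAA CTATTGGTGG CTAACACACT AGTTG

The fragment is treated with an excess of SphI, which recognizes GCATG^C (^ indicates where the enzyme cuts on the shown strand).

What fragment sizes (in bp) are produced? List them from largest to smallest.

117, 72, 6 bp

SphI sites (GCATGC) start at positions 2, 119.
SphI cuts after base 5 of each site (before the last base), so after positions 6, 123.
Linear molecule, 2 cuts → 3 fragments:
  1–6 → 6 bp
  7–123 → 117 bp
  124–195 → 72 bp
Sorted largest to smallest: 117, 72, 6 bp.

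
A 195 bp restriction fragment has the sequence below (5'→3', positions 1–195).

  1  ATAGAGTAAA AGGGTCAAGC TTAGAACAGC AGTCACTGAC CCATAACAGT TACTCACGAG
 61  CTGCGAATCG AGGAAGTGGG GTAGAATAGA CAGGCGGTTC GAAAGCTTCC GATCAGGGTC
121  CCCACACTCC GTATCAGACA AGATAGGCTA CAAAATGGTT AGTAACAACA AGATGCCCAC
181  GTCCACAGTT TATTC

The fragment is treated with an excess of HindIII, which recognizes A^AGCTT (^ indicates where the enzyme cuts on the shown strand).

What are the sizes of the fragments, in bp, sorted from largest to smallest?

92, 86, 17 bp

HindIII sites (AAGCTT) start at positions 17, 103.
HindIII cuts after the first base of each site, so after positions 17, 103.
Linear molecule, 2 cuts → 3 fragments:
  1–17 → 17 bp
  18–103 → 86 bp
  104–195 → 92 bp
Sorted largest to smallest: 92, 86, 17 bp.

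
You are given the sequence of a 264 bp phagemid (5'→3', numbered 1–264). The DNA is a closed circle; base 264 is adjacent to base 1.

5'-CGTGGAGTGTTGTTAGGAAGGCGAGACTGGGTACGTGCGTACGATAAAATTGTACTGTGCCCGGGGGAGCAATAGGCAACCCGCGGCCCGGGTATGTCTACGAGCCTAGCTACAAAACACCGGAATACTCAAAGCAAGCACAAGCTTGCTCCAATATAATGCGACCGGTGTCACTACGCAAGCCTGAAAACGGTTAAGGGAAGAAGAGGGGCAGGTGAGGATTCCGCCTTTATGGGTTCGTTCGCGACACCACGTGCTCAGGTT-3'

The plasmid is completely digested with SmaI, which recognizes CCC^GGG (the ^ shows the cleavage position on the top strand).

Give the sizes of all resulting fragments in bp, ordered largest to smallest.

237, 27 bp

SmaI sites (CCCGGG) start at positions 60, 87.
SmaI cuts after base 3 of each site, so after positions 62, 89.
Circular molecule, 2 cuts → 2 fragments:
  63–89 → 27 bp
  90–264 then 1–62 → 175 + 62 = 237 bp
Sorted largest to smallest: 237, 27 bp.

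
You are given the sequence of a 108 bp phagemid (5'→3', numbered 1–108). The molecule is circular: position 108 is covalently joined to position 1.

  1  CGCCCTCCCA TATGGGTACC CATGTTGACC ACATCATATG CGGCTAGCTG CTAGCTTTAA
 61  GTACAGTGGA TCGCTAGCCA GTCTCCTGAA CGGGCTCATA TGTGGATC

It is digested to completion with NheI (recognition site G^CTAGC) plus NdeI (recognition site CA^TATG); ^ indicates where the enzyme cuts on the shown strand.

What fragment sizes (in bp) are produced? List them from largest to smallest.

26, 25, 23, 20, 7, 7 bp

NheI sites (GCTAGC) start at positions 43, 50, 73.
NheI cuts after the first base of each site, so after positions 43, 50, 73.
NdeI sites (CATATG) start at positions 9, 35, 97.
NdeI cuts after base 2 of each site, so after positions 10, 36, 98.
Combined cut positions: 10, 36, 43, 50, 73, 98.
Circular molecule, 6 cuts → 6 fragments:
  11–36 → 26 bp
  37–43 → 7 bp
  44–50 → 7 bp
  51–73 → 23 bp
  74–98 → 25 bp
  99–108 then 1–10 → 10 + 10 = 20 bp
Sorted largest to smallest: 26, 25, 23, 20, 7, 7 bp.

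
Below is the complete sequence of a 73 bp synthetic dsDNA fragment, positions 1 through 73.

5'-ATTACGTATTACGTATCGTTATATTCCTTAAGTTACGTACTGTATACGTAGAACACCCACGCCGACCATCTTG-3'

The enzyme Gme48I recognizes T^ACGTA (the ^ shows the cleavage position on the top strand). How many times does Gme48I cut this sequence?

TACGTA occurs starting at positions 3, 10, 34, 45.
Gme48I cuts at 4 sites.

4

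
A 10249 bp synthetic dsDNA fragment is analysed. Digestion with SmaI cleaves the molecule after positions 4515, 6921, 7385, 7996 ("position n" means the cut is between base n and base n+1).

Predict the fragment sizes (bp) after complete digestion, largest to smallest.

4515, 2406, 2253, 611, 464 bp

Linear molecule, 4 cuts → 5 fragments:
  4515 − 0 = 4515 bp
  6921 − 4515 = 2406 bp
  7385 − 6921 = 464 bp
  7996 − 7385 = 611 bp
  10249 − 7996 = 2253 bp
Sorted largest to smallest: 4515, 2406, 2253, 611, 464 bp.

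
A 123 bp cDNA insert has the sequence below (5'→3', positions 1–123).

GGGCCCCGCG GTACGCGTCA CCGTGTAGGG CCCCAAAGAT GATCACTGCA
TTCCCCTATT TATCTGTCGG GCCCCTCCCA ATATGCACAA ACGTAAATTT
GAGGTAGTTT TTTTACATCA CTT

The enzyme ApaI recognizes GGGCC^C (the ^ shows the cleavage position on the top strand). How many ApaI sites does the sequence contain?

3

GGGCCC occurs starting at positions 1, 28, 69.
ApaI cuts at 3 sites.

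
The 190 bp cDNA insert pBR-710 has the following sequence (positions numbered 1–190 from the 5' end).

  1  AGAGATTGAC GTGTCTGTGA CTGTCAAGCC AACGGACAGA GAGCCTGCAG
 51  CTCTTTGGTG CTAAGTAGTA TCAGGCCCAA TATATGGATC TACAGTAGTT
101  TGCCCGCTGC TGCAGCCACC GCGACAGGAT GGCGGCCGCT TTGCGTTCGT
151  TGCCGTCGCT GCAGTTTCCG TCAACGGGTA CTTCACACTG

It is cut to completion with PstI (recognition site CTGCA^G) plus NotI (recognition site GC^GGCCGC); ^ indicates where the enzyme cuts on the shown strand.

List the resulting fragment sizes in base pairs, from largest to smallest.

PstI sites (CTGCAG) start at positions 45, 110, 159.
PstI cuts after base 5 of each site (before the last base), so after positions 49, 114, 163.
The NotI site (GCGGCCGC) starts at position 132.
NotI cuts after base 2 of each site, so after position 133.
Combined cut positions: 49, 114, 133, 163.
Linear molecule, 4 cuts → 5 fragments:
  1–49 → 49 bp
  50–114 → 65 bp
  115–133 → 19 bp
  134–163 → 30 bp
  164–190 → 27 bp
Sorted largest to smallest: 65, 49, 30, 27, 19 bp.

65, 49, 30, 27, 19 bp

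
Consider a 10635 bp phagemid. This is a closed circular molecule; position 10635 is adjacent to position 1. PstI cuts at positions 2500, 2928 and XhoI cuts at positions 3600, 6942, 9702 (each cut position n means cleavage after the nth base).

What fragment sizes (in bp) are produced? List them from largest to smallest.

3433, 3342, 2760, 672, 428 bp

Combined cut positions (sorted): 2500, 2928, 3600, 6942, 9702.
Circular molecule, 5 cuts → 5 fragments:
  2928 − 2500 = 428 bp
  3600 − 2928 = 672 bp
  6942 − 3600 = 3342 bp
  9702 − 6942 = 2760 bp
  wrap: 10635 − 9702 + 2500 = 3433 bp
Sorted largest to smallest: 3433, 3342, 2760, 672, 428 bp.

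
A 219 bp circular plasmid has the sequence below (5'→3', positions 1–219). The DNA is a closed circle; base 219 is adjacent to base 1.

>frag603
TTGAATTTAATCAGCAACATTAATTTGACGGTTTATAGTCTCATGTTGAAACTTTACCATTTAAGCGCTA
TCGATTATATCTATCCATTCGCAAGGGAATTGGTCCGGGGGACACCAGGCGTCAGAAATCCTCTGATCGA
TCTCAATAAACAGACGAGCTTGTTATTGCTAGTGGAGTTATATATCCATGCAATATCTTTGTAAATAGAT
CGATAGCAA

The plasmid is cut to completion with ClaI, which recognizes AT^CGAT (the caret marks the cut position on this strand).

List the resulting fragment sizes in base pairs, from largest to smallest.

ClaI sites (ATCGAT) start at positions 70, 136, 209.
ClaI cuts after base 2 of each site, so after positions 71, 137, 210.
Circular molecule, 3 cuts → 3 fragments:
  72–137 → 66 bp
  138–210 → 73 bp
  211–219 then 1–71 → 9 + 71 = 80 bp
Sorted largest to smallest: 80, 73, 66 bp.

80, 73, 66 bp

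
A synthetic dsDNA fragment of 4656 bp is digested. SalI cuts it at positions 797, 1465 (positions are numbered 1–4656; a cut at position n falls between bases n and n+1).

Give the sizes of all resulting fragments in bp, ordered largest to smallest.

3191, 797, 668 bp

Linear molecule, 2 cuts → 3 fragments:
  797 − 0 = 797 bp
  1465 − 797 = 668 bp
  4656 − 1465 = 3191 bp
Sorted largest to smallest: 3191, 797, 668 bp.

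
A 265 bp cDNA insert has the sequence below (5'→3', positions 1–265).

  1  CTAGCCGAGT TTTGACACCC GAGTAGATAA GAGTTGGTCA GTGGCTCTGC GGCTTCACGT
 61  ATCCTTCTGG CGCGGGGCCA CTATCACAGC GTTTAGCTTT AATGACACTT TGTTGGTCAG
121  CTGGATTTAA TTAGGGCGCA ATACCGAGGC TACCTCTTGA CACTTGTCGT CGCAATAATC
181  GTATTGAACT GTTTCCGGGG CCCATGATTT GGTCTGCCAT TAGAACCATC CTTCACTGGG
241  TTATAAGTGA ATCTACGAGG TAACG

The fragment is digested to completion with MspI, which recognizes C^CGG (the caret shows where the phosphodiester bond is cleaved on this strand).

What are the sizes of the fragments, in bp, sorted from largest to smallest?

195, 70 bp

The MspI site (CCGG) starts at position 195.
MspI cuts after the first base of each site, so after position 195.
Linear molecule, 1 cut → 2 fragments:
  1–195 → 195 bp
  196–265 → 70 bp
Sorted largest to smallest: 195, 70 bp.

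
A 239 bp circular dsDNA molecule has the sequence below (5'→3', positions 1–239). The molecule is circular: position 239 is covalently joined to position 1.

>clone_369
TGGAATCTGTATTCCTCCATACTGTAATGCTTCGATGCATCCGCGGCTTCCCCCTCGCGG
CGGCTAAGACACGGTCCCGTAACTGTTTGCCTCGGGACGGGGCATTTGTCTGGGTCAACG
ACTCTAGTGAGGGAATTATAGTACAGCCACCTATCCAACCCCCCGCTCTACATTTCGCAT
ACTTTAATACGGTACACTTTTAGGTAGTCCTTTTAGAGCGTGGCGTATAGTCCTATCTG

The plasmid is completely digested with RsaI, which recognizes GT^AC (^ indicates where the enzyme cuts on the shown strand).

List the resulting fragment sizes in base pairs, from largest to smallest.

188, 51 bp

RsaI sites (GTAC) start at positions 141, 192.
RsaI cuts after base 2 of each site, so after positions 142, 193.
Circular molecule, 2 cuts → 2 fragments:
  143–193 → 51 bp
  194–239 then 1–142 → 46 + 142 = 188 bp
Sorted largest to smallest: 188, 51 bp.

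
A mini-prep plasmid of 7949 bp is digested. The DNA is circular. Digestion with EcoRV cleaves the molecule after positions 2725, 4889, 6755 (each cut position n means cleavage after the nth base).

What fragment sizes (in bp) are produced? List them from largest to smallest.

Circular molecule, 3 cuts → 3 fragments:
  4889 − 2725 = 2164 bp
  6755 − 4889 = 1866 bp
  wrap: 7949 − 6755 + 2725 = 3919 bp
Sorted largest to smallest: 3919, 2164, 1866 bp.

3919, 2164, 1866 bp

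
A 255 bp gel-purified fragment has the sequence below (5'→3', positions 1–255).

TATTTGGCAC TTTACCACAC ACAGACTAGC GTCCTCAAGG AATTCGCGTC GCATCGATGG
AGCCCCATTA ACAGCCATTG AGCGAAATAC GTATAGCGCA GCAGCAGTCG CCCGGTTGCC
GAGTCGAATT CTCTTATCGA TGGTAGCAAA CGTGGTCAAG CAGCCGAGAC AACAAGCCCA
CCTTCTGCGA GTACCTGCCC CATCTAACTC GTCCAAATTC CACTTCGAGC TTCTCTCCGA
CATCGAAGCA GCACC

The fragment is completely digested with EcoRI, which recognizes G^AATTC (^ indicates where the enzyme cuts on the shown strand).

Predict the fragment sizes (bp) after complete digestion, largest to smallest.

EcoRI sites (GAATTC) start at positions 40, 126.
EcoRI cuts after the first base of each site, so after positions 40, 126.
Linear molecule, 2 cuts → 3 fragments:
  1–40 → 40 bp
  41–126 → 86 bp
  127–255 → 129 bp
Sorted largest to smallest: 129, 86, 40 bp.

129, 86, 40 bp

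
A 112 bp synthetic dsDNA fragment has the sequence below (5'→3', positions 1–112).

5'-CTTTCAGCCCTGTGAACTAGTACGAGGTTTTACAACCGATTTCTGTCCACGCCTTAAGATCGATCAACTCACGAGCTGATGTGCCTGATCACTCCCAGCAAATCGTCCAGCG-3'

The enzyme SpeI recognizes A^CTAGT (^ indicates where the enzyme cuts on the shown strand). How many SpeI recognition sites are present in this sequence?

ACTAGT occurs starting at position 16.
SpeI cuts at 1 site.

1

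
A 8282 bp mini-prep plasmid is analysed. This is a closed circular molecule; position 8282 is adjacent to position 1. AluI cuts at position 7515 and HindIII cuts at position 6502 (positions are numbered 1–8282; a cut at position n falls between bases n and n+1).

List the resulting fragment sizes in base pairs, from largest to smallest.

7269, 1013 bp

Combined cut positions (sorted): 6502, 7515.
Circular molecule, 2 cuts → 2 fragments:
  7515 − 6502 = 1013 bp
  wrap: 8282 − 7515 + 6502 = 7269 bp
Sorted largest to smallest: 7269, 1013 bp.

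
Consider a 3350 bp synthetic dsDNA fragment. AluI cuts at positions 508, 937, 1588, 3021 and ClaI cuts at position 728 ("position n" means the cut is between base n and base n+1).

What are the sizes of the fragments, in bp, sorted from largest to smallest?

1433, 651, 508, 329, 220, 209 bp

Combined cut positions (sorted): 508, 728, 937, 1588, 3021.
Linear molecule, 5 cuts → 6 fragments:
  508 − 0 = 508 bp
  728 − 508 = 220 bp
  937 − 728 = 209 bp
  1588 − 937 = 651 bp
  3021 − 1588 = 1433 bp
  3350 − 3021 = 329 bp
Sorted largest to smallest: 1433, 651, 508, 329, 220, 209 bp.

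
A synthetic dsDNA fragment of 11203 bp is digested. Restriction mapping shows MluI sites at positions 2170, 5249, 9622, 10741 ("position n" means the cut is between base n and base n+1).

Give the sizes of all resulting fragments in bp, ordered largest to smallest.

Linear molecule, 4 cuts → 5 fragments:
  2170 − 0 = 2170 bp
  5249 − 2170 = 3079 bp
  9622 − 5249 = 4373 bp
  10741 − 9622 = 1119 bp
  11203 − 10741 = 462 bp
Sorted largest to smallest: 4373, 3079, 2170, 1119, 462 bp.

4373, 3079, 2170, 1119, 462 bp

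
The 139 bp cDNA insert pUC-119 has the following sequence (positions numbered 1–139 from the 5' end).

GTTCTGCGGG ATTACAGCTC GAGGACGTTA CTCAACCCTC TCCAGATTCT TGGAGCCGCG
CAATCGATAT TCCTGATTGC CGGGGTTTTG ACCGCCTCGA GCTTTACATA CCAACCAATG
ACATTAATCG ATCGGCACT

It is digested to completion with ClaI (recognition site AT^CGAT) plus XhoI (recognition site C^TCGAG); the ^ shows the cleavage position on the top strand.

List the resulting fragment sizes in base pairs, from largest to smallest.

ClaI sites (ATCGAT) start at positions 63, 127.
ClaI cuts after base 2 of each site, so after positions 64, 128.
XhoI sites (CTCGAG) start at positions 18, 96.
XhoI cuts after the first base of each site, so after positions 18, 96.
Combined cut positions: 18, 64, 96, 128.
Linear molecule, 4 cuts → 5 fragments:
  1–18 → 18 bp
  19–64 → 46 bp
  65–96 → 32 bp
  97–128 → 32 bp
  129–139 → 11 bp
Sorted largest to smallest: 46, 32, 32, 18, 11 bp.

46, 32, 32, 18, 11 bp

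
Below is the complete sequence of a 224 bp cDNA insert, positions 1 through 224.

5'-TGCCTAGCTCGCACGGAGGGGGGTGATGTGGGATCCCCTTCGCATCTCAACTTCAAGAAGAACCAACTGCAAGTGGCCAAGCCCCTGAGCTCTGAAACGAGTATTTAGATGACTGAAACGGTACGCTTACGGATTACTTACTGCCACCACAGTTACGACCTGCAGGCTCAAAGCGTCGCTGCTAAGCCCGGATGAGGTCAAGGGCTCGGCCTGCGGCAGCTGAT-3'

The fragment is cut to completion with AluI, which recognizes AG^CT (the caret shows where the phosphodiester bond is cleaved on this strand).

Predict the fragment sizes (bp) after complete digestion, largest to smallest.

AluI sites (AGCT) start at positions 6, 88, 218.
AluI cuts after base 2 of each site, so after positions 7, 89, 219.
Linear molecule, 3 cuts → 4 fragments:
  1–7 → 7 bp
  8–89 → 82 bp
  90–219 → 130 bp
  220–224 → 5 bp
Sorted largest to smallest: 130, 82, 7, 5 bp.

130, 82, 7, 5 bp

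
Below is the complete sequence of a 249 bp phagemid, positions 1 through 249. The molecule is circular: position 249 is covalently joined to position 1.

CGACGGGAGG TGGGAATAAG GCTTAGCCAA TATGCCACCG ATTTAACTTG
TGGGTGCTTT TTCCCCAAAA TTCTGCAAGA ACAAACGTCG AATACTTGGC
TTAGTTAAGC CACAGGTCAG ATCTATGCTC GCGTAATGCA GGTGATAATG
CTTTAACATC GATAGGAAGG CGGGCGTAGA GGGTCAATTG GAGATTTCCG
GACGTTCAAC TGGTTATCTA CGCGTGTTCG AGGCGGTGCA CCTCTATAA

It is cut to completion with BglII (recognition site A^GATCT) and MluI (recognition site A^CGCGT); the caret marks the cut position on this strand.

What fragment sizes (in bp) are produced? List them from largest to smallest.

148, 101 bp

The BglII site (AGATCT) starts at position 119.
BglII cuts after the first base of each site, so after position 119.
The MluI site (ACGCGT) starts at position 220.
MluI cuts after the first base of each site, so after position 220.
Combined cut positions: 119, 220.
Circular molecule, 2 cuts → 2 fragments:
  120–220 → 101 bp
  221–249 then 1–119 → 29 + 119 = 148 bp
Sorted largest to smallest: 148, 101 bp.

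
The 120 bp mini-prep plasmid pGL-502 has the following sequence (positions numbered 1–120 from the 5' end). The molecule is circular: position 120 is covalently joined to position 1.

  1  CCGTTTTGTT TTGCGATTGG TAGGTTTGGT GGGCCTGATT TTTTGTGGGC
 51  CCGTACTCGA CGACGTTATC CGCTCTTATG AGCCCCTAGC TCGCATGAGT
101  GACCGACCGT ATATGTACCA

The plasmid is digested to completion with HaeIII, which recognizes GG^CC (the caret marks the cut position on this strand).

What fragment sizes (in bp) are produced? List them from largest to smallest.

HaeIII sites (GGCC) start at positions 32, 48.
HaeIII cuts after base 2 of each site, so after positions 33, 49.
Circular molecule, 2 cuts → 2 fragments:
  34–49 → 16 bp
  50–120 then 1–33 → 71 + 33 = 104 bp
Sorted largest to smallest: 104, 16 bp.

104, 16 bp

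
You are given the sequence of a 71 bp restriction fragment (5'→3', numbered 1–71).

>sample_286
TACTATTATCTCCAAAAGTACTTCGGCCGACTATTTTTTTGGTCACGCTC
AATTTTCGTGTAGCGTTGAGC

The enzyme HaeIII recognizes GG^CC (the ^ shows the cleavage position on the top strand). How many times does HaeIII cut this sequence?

GGCC occurs starting at position 25.
HaeIII cuts at 1 site.

1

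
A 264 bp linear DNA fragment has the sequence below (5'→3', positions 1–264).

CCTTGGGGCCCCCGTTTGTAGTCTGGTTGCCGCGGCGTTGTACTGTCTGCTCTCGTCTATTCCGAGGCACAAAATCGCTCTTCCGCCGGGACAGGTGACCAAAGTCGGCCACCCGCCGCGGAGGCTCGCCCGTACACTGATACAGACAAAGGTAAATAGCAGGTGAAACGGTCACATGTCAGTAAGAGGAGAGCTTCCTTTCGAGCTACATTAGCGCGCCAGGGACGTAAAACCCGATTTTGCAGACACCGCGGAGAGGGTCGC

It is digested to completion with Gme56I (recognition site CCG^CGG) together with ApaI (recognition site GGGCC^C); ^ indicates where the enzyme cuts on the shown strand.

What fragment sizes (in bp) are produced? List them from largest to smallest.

Gme56I sites (CCGCGG) start at positions 30, 116, 249.
Gme56I cuts after base 3 of each site, so after positions 32, 118, 251.
The ApaI site (GGGCCC) starts at position 6.
ApaI cuts after base 5 of each site (before the last base), so after position 10.
Combined cut positions: 10, 32, 118, 251.
Linear molecule, 4 cuts → 5 fragments:
  1–10 → 10 bp
  11–32 → 22 bp
  33–118 → 86 bp
  119–251 → 133 bp
  252–264 → 13 bp
Sorted largest to smallest: 133, 86, 22, 13, 10 bp.

133, 86, 22, 13, 10 bp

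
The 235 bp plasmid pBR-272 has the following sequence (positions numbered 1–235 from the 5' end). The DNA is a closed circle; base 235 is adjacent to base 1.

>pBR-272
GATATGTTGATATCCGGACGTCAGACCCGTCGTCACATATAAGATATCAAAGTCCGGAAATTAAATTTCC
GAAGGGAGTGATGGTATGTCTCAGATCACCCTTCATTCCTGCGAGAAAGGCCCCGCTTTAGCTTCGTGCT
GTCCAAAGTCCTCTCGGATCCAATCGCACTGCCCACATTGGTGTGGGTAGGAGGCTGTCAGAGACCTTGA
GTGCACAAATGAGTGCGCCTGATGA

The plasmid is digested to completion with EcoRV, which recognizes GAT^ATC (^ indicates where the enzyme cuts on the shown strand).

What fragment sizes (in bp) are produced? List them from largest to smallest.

201, 34 bp

EcoRV sites (GATATC) start at positions 9, 43.
EcoRV cuts after base 3 of each site, so after positions 11, 45.
Circular molecule, 2 cuts → 2 fragments:
  12–45 → 34 bp
  46–235 then 1–11 → 190 + 11 = 201 bp
Sorted largest to smallest: 201, 34 bp.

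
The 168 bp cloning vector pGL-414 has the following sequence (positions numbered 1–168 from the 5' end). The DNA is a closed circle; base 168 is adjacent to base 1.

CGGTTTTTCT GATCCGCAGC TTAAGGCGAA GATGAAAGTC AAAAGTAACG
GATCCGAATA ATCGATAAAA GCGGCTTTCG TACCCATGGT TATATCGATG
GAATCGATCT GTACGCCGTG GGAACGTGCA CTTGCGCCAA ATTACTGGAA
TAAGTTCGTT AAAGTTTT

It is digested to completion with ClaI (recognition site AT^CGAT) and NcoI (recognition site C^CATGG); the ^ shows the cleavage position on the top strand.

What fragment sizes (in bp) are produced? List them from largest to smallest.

126, 22, 11, 9 bp

ClaI sites (ATCGAT) start at positions 61, 94, 103.
ClaI cuts after base 2 of each site, so after positions 62, 95, 104.
The NcoI site (CCATGG) starts at position 84.
NcoI cuts after the first base of each site, so after position 84.
Combined cut positions: 62, 84, 95, 104.
Circular molecule, 4 cuts → 4 fragments:
  63–84 → 22 bp
  85–95 → 11 bp
  96–104 → 9 bp
  105–168 then 1–62 → 64 + 62 = 126 bp
Sorted largest to smallest: 126, 22, 11, 9 bp.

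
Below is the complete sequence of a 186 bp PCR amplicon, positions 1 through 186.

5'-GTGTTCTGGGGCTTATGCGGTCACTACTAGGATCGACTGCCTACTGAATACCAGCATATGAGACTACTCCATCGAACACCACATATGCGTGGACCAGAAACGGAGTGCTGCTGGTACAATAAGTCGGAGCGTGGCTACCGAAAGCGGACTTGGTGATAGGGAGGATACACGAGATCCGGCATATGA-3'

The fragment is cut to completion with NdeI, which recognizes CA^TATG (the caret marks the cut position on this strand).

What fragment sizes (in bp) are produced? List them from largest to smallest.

NdeI sites (CATATG) start at positions 55, 82, 180.
NdeI cuts after base 2 of each site, so after positions 56, 83, 181.
Linear molecule, 3 cuts → 4 fragments:
  1–56 → 56 bp
  57–83 → 27 bp
  84–181 → 98 bp
  182–186 → 5 bp
Sorted largest to smallest: 98, 56, 27, 5 bp.

98, 56, 27, 5 bp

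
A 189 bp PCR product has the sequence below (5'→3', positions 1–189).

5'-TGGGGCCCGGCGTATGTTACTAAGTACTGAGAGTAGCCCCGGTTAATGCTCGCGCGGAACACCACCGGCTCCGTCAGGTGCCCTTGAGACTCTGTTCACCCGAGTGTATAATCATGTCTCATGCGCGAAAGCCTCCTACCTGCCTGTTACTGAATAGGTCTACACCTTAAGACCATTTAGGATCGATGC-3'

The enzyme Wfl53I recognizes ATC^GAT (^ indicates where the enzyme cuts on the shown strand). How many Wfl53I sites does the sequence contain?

ATCGAT occurs starting at position 182.
Wfl53I cuts at 1 site.

1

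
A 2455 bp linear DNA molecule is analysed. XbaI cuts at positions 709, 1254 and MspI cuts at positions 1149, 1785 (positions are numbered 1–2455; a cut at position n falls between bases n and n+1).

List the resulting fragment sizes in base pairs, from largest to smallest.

Combined cut positions (sorted): 709, 1149, 1254, 1785.
Linear molecule, 4 cuts → 5 fragments:
  709 − 0 = 709 bp
  1149 − 709 = 440 bp
  1254 − 1149 = 105 bp
  1785 − 1254 = 531 bp
  2455 − 1785 = 670 bp
Sorted largest to smallest: 709, 670, 531, 440, 105 bp.

709, 670, 531, 440, 105 bp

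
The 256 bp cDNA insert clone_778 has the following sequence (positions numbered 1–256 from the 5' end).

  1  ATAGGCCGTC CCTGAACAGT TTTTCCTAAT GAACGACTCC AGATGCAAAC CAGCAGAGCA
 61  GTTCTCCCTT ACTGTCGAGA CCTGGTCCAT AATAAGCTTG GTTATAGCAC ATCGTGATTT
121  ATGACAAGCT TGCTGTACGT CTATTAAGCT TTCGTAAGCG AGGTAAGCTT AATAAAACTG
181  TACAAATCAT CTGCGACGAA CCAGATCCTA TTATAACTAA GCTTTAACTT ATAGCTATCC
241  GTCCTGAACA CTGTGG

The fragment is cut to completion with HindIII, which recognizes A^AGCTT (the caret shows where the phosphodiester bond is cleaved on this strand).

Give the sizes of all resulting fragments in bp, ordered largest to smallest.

HindIII sites (AAGCTT) start at positions 94, 126, 146, 165, 219.
HindIII cuts after the first base of each site, so after positions 94, 126, 146, 165, 219.
Linear molecule, 5 cuts → 6 fragments:
  1–94 → 94 bp
  95–126 → 32 bp
  127–146 → 20 bp
  147–165 → 19 bp
  166–219 → 54 bp
  220–256 → 37 bp
Sorted largest to smallest: 94, 54, 37, 32, 20, 19 bp.

94, 54, 37, 32, 20, 19 bp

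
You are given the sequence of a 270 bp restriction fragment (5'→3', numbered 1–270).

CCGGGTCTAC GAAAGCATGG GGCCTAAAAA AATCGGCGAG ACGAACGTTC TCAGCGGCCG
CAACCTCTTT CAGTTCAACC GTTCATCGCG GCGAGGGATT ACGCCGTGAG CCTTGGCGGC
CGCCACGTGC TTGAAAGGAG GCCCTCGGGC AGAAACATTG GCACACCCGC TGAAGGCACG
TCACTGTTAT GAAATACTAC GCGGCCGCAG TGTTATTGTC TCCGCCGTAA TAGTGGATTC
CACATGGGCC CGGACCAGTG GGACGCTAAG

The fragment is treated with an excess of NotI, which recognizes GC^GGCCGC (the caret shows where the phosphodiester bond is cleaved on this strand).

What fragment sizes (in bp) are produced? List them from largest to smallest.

85, 68, 62, 55 bp

NotI sites (GCGGCCGC) start at positions 54, 116, 201.
NotI cuts after base 2 of each site, so after positions 55, 117, 202.
Linear molecule, 3 cuts → 4 fragments:
  1–55 → 55 bp
  56–117 → 62 bp
  118–202 → 85 bp
  203–270 → 68 bp
Sorted largest to smallest: 85, 68, 62, 55 bp.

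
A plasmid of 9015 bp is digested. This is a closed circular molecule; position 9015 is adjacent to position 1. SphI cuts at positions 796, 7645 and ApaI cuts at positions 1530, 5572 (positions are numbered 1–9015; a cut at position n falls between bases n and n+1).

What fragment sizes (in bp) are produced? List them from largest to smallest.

4042, 2166, 2073, 734 bp

Combined cut positions (sorted): 796, 1530, 5572, 7645.
Circular molecule, 4 cuts → 4 fragments:
  1530 − 796 = 734 bp
  5572 − 1530 = 4042 bp
  7645 − 5572 = 2073 bp
  wrap: 9015 − 7645 + 796 = 2166 bp
Sorted largest to smallest: 4042, 2166, 2073, 734 bp.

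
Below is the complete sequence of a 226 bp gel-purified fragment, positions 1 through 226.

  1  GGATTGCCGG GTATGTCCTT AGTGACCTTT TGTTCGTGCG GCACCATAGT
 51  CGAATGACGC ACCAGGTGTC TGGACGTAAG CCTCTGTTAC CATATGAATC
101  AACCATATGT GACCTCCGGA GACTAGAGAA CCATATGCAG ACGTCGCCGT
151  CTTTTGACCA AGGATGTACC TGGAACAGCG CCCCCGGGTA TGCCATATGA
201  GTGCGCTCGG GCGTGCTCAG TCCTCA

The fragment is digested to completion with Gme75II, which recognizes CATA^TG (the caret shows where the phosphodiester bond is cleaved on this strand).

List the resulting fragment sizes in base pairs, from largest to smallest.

94, 62, 29, 28, 13 bp

Gme75II sites (CATATG) start at positions 91, 104, 132, 194.
Gme75II cuts after base 4 of each site, so after positions 94, 107, 135, 197.
Linear molecule, 4 cuts → 5 fragments:
  1–94 → 94 bp
  95–107 → 13 bp
  108–135 → 28 bp
  136–197 → 62 bp
  198–226 → 29 bp
Sorted largest to smallest: 94, 62, 29, 28, 13 bp.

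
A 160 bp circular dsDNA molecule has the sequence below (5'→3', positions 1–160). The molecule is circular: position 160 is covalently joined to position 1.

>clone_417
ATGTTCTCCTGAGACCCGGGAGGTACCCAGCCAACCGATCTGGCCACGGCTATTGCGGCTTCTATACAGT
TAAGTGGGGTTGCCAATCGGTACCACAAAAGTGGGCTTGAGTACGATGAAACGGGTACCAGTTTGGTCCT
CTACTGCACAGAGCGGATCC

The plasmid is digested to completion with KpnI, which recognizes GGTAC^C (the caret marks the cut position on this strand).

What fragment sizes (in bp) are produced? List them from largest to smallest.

KpnI sites (GGTACC) start at positions 22, 89, 124.
KpnI cuts after base 5 of each site (before the last base), so after positions 26, 93, 128.
Circular molecule, 3 cuts → 3 fragments:
  27–93 → 67 bp
  94–128 → 35 bp
  129–160 then 1–26 → 32 + 26 = 58 bp
Sorted largest to smallest: 67, 58, 35 bp.

67, 58, 35 bp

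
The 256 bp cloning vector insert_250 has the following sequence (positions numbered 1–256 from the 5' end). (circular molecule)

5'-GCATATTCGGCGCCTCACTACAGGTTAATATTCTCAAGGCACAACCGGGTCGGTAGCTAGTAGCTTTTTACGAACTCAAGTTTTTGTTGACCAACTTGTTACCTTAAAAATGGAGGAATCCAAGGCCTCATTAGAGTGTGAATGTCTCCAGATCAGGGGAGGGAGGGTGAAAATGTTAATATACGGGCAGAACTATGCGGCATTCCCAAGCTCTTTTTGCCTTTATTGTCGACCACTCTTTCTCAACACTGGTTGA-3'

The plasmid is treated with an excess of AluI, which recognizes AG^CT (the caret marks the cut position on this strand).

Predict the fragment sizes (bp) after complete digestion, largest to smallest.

147, 102, 7 bp

AluI sites (AGCT) start at positions 55, 62, 209.
AluI cuts after base 2 of each site, so after positions 56, 63, 210.
Circular molecule, 3 cuts → 3 fragments:
  57–63 → 7 bp
  64–210 → 147 bp
  211–256 then 1–56 → 46 + 56 = 102 bp
Sorted largest to smallest: 147, 102, 7 bp.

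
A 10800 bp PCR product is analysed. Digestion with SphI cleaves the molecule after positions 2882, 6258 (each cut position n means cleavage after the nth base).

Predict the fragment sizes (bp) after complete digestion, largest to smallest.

4542, 3376, 2882 bp

Linear molecule, 2 cuts → 3 fragments:
  2882 − 0 = 2882 bp
  6258 − 2882 = 3376 bp
  10800 − 6258 = 4542 bp
Sorted largest to smallest: 4542, 3376, 2882 bp.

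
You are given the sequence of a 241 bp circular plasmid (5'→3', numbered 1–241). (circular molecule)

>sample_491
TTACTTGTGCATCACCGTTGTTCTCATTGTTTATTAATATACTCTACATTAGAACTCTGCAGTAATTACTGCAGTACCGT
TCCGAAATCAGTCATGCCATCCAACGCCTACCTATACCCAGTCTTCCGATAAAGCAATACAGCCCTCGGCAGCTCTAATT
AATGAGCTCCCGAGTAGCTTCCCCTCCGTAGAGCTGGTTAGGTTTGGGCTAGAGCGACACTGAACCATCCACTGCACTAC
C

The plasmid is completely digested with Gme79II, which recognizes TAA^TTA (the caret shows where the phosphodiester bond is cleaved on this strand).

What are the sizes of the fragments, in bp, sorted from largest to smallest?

Gme79II sites (TAATTA) start at positions 63, 156.
Gme79II cuts after base 3 of each site, so after positions 65, 158.
Circular molecule, 2 cuts → 2 fragments:
  66–158 → 93 bp
  159–241 then 1–65 → 83 + 65 = 148 bp
Sorted largest to smallest: 148, 93 bp.

148, 93 bp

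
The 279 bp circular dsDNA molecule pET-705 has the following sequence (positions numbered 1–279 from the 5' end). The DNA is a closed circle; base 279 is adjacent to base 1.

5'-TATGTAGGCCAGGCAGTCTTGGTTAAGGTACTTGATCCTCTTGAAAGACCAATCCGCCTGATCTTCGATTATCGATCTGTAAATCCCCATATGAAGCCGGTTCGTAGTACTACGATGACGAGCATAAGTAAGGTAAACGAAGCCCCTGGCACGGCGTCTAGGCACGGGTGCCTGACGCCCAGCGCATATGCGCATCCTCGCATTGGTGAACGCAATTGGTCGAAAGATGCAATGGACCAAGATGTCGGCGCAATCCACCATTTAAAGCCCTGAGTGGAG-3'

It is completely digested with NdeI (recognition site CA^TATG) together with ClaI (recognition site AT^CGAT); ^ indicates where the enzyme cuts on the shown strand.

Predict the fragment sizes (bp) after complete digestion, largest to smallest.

NdeI sites (CATATG) start at positions 88, 185.
NdeI cuts after base 2 of each site, so after positions 89, 186.
The ClaI site (ATCGAT) starts at position 71.
ClaI cuts after base 2 of each site, so after position 72.
Combined cut positions: 72, 89, 186.
Circular molecule, 3 cuts → 3 fragments:
  73–89 → 17 bp
  90–186 → 97 bp
  187–279 then 1–72 → 93 + 72 = 165 bp
Sorted largest to smallest: 165, 97, 17 bp.

165, 97, 17 bp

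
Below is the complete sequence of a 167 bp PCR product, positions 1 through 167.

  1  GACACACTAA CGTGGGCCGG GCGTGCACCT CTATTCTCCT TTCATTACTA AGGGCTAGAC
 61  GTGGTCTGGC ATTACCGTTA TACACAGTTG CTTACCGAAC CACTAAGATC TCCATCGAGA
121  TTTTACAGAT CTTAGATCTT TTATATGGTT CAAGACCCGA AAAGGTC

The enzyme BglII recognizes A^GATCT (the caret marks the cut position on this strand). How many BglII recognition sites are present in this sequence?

3

AGATCT occurs starting at positions 106, 127, 134.
BglII cuts at 3 sites.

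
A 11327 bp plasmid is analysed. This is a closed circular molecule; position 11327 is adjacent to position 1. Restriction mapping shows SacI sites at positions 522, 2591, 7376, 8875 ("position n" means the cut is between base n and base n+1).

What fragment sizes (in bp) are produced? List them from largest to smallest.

4785, 2974, 2069, 1499 bp

Circular molecule, 4 cuts → 4 fragments:
  2591 − 522 = 2069 bp
  7376 − 2591 = 4785 bp
  8875 − 7376 = 1499 bp
  wrap: 11327 − 8875 + 522 = 2974 bp
Sorted largest to smallest: 4785, 2974, 2069, 1499 bp.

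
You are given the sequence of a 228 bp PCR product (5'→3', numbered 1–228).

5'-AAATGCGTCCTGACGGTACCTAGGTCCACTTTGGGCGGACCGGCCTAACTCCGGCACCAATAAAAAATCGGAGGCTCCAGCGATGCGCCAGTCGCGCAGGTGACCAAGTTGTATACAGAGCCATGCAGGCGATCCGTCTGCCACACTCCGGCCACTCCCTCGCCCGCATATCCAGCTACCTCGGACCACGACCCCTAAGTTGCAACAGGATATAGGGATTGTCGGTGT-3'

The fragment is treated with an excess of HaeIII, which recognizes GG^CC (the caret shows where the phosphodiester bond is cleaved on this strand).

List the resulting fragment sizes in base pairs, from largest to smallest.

108, 77, 43 bp

HaeIII sites (GGCC) start at positions 42, 150.
HaeIII cuts after base 2 of each site, so after positions 43, 151.
Linear molecule, 2 cuts → 3 fragments:
  1–43 → 43 bp
  44–151 → 108 bp
  152–228 → 77 bp
Sorted largest to smallest: 108, 77, 43 bp.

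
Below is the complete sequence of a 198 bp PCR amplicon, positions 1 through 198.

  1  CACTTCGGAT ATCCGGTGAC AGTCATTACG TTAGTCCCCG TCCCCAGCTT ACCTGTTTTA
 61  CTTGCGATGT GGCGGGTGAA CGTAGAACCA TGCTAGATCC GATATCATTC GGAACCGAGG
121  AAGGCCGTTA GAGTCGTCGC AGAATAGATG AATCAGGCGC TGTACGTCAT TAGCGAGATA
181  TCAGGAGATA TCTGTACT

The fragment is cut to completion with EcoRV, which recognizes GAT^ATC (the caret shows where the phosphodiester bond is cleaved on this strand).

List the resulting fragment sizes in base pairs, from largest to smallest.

93, 76, 10, 10, 9 bp

EcoRV sites (GATATC) start at positions 8, 101, 177, 187.
EcoRV cuts after base 3 of each site, so after positions 10, 103, 179, 189.
Linear molecule, 4 cuts → 5 fragments:
  1–10 → 10 bp
  11–103 → 93 bp
  104–179 → 76 bp
  180–189 → 10 bp
  190–198 → 9 bp
Sorted largest to smallest: 93, 76, 10, 10, 9 bp.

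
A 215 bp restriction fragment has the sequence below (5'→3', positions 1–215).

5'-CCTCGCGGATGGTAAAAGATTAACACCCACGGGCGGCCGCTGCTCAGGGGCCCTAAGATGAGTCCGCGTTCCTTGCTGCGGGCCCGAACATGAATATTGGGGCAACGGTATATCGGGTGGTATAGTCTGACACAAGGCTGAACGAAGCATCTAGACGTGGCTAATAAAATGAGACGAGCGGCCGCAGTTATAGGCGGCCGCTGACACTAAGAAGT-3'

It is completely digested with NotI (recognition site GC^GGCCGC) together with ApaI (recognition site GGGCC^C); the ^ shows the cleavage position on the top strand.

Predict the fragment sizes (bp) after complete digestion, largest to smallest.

95, 34, 32, 20, 18, 16 bp

NotI sites (GCGGCCGC) start at positions 33, 178, 194.
NotI cuts after base 2 of each site, so after positions 34, 179, 195.
ApaI sites (GGGCCC) start at positions 48, 80.
ApaI cuts after base 5 of each site (before the last base), so after positions 52, 84.
Combined cut positions: 34, 52, 84, 179, 195.
Linear molecule, 5 cuts → 6 fragments:
  1–34 → 34 bp
  35–52 → 18 bp
  53–84 → 32 bp
  85–179 → 95 bp
  180–195 → 16 bp
  196–215 → 20 bp
Sorted largest to smallest: 95, 34, 32, 20, 18, 16 bp.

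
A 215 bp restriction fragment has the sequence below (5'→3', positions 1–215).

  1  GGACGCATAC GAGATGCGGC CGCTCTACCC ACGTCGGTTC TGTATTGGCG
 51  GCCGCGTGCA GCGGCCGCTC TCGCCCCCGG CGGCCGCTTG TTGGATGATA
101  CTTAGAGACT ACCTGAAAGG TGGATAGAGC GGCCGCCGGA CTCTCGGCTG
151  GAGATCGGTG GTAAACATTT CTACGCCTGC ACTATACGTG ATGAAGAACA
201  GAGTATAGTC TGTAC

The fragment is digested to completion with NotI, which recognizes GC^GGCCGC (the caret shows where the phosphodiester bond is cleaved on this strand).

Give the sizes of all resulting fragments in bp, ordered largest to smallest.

NotI sites (GCGGCCGC) start at positions 16, 48, 61, 80, 129.
NotI cuts after base 2 of each site, so after positions 17, 49, 62, 81, 130.
Linear molecule, 5 cuts → 6 fragments:
  1–17 → 17 bp
  18–49 → 32 bp
  50–62 → 13 bp
  63–81 → 19 bp
  82–130 → 49 bp
  131–215 → 85 bp
Sorted largest to smallest: 85, 49, 32, 19, 17, 13 bp.

85, 49, 32, 19, 17, 13 bp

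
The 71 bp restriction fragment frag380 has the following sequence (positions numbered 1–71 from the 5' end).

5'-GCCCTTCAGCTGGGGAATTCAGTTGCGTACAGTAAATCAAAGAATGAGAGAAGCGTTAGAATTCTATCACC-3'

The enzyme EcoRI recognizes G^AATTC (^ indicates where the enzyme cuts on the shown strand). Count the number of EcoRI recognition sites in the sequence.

GAATTC occurs starting at positions 15, 59.
EcoRI cuts at 2 sites.

2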